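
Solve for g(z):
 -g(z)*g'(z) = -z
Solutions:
 g(z) = -sqrt(C1 + z^2)
 g(z) = sqrt(C1 + z^2)


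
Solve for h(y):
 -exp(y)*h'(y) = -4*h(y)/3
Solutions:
 h(y) = C1*exp(-4*exp(-y)/3)


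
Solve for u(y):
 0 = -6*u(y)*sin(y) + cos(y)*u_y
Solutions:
 u(y) = C1/cos(y)^6


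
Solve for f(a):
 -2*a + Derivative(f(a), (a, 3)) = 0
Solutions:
 f(a) = C1 + C2*a + C3*a^2 + a^4/12


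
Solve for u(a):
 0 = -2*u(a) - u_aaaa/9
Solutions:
 u(a) = (C1*sin(2^(3/4)*sqrt(3)*a/2) + C2*cos(2^(3/4)*sqrt(3)*a/2))*exp(-2^(3/4)*sqrt(3)*a/2) + (C3*sin(2^(3/4)*sqrt(3)*a/2) + C4*cos(2^(3/4)*sqrt(3)*a/2))*exp(2^(3/4)*sqrt(3)*a/2)


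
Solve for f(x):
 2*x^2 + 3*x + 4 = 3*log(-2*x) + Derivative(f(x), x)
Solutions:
 f(x) = C1 + 2*x^3/3 + 3*x^2/2 - 3*x*log(-x) + x*(7 - 3*log(2))


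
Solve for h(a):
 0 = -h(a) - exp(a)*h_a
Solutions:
 h(a) = C1*exp(exp(-a))


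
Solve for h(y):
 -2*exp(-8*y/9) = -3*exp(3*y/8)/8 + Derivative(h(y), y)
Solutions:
 h(y) = C1 + exp(3*y/8) + 9*exp(-8*y/9)/4


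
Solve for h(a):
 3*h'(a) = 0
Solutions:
 h(a) = C1


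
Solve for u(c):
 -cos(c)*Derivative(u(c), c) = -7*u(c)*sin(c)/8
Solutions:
 u(c) = C1/cos(c)^(7/8)


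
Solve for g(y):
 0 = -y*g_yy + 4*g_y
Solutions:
 g(y) = C1 + C2*y^5


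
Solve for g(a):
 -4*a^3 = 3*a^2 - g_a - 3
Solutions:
 g(a) = C1 + a^4 + a^3 - 3*a


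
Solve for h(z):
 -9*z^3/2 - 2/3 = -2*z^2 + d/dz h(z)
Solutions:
 h(z) = C1 - 9*z^4/8 + 2*z^3/3 - 2*z/3


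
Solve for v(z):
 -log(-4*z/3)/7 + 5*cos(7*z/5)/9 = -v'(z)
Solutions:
 v(z) = C1 + z*log(-z)/7 - z*log(3)/7 - z/7 + 2*z*log(2)/7 - 25*sin(7*z/5)/63


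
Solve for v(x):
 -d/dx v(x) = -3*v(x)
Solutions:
 v(x) = C1*exp(3*x)


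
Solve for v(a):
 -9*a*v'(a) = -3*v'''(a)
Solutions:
 v(a) = C1 + Integral(C2*airyai(3^(1/3)*a) + C3*airybi(3^(1/3)*a), a)


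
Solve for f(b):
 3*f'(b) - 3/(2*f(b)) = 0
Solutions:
 f(b) = -sqrt(C1 + b)
 f(b) = sqrt(C1 + b)


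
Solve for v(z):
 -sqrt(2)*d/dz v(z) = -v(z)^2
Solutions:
 v(z) = -2/(C1 + sqrt(2)*z)


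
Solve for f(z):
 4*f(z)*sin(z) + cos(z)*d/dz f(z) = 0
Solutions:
 f(z) = C1*cos(z)^4


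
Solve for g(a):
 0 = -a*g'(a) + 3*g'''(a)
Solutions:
 g(a) = C1 + Integral(C2*airyai(3^(2/3)*a/3) + C3*airybi(3^(2/3)*a/3), a)


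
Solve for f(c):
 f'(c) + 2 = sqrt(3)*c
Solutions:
 f(c) = C1 + sqrt(3)*c^2/2 - 2*c


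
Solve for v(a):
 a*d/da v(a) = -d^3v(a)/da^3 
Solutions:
 v(a) = C1 + Integral(C2*airyai(-a) + C3*airybi(-a), a)


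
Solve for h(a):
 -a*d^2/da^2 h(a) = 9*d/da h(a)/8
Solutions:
 h(a) = C1 + C2/a^(1/8)


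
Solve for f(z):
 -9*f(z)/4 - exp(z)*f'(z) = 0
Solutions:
 f(z) = C1*exp(9*exp(-z)/4)


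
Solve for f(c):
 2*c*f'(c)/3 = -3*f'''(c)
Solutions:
 f(c) = C1 + Integral(C2*airyai(-6^(1/3)*c/3) + C3*airybi(-6^(1/3)*c/3), c)


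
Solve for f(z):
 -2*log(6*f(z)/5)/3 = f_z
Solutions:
 -3*Integral(1/(-log(_y) - log(6) + log(5)), (_y, f(z)))/2 = C1 - z


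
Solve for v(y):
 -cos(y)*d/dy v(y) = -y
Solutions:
 v(y) = C1 + Integral(y/cos(y), y)


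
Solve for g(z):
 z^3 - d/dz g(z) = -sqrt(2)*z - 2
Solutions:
 g(z) = C1 + z^4/4 + sqrt(2)*z^2/2 + 2*z


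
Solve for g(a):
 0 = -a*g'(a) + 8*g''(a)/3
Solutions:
 g(a) = C1 + C2*erfi(sqrt(3)*a/4)


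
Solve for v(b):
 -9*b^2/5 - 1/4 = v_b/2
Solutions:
 v(b) = C1 - 6*b^3/5 - b/2


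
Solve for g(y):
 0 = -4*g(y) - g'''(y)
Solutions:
 g(y) = C3*exp(-2^(2/3)*y) + (C1*sin(2^(2/3)*sqrt(3)*y/2) + C2*cos(2^(2/3)*sqrt(3)*y/2))*exp(2^(2/3)*y/2)


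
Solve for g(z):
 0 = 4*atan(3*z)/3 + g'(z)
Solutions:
 g(z) = C1 - 4*z*atan(3*z)/3 + 2*log(9*z^2 + 1)/9


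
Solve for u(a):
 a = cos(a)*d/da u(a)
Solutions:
 u(a) = C1 + Integral(a/cos(a), a)


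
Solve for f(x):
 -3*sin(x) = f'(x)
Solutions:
 f(x) = C1 + 3*cos(x)


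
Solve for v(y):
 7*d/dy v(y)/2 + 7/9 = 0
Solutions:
 v(y) = C1 - 2*y/9


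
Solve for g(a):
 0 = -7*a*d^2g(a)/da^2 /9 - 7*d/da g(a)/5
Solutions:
 g(a) = C1 + C2/a^(4/5)


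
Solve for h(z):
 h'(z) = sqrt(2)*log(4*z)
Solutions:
 h(z) = C1 + sqrt(2)*z*log(z) - sqrt(2)*z + 2*sqrt(2)*z*log(2)


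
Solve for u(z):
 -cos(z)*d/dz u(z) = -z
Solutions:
 u(z) = C1 + Integral(z/cos(z), z)


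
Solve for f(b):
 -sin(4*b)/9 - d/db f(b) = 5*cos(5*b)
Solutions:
 f(b) = C1 - sin(5*b) + cos(4*b)/36


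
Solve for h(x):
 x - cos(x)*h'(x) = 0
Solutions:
 h(x) = C1 + Integral(x/cos(x), x)


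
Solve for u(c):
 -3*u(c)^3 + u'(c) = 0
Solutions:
 u(c) = -sqrt(2)*sqrt(-1/(C1 + 3*c))/2
 u(c) = sqrt(2)*sqrt(-1/(C1 + 3*c))/2


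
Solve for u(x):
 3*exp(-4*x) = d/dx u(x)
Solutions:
 u(x) = C1 - 3*exp(-4*x)/4


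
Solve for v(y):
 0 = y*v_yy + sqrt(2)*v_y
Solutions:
 v(y) = C1 + C2*y^(1 - sqrt(2))


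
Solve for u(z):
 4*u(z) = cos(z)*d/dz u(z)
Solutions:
 u(z) = C1*(sin(z)^2 + 2*sin(z) + 1)/(sin(z)^2 - 2*sin(z) + 1)


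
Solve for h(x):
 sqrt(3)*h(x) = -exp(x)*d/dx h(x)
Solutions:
 h(x) = C1*exp(sqrt(3)*exp(-x))


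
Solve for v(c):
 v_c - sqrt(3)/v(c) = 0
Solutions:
 v(c) = -sqrt(C1 + 2*sqrt(3)*c)
 v(c) = sqrt(C1 + 2*sqrt(3)*c)


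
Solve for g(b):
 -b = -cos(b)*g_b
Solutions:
 g(b) = C1 + Integral(b/cos(b), b)


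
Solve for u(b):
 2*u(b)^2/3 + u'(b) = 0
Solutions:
 u(b) = 3/(C1 + 2*b)


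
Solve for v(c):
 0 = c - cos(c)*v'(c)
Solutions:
 v(c) = C1 + Integral(c/cos(c), c)


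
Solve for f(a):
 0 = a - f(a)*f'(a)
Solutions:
 f(a) = -sqrt(C1 + a^2)
 f(a) = sqrt(C1 + a^2)


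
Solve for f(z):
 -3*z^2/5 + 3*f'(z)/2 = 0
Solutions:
 f(z) = C1 + 2*z^3/15


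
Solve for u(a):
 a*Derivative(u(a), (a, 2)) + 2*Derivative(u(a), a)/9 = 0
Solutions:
 u(a) = C1 + C2*a^(7/9)


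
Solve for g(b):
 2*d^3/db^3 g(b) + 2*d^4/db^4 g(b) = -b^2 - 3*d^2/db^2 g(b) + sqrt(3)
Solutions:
 g(b) = C1 + C2*b - b^4/36 + 2*b^3/27 + b^2*(4 + 9*sqrt(3))/54 + (C3*sin(sqrt(5)*b/2) + C4*cos(sqrt(5)*b/2))*exp(-b/2)


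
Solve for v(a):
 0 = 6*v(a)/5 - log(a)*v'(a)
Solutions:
 v(a) = C1*exp(6*li(a)/5)


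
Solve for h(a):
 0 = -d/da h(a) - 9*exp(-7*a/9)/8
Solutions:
 h(a) = C1 + 81*exp(-7*a/9)/56


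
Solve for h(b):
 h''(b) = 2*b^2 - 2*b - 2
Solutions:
 h(b) = C1 + C2*b + b^4/6 - b^3/3 - b^2


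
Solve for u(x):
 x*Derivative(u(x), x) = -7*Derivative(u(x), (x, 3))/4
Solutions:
 u(x) = C1 + Integral(C2*airyai(-14^(2/3)*x/7) + C3*airybi(-14^(2/3)*x/7), x)


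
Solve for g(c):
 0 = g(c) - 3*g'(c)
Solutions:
 g(c) = C1*exp(c/3)


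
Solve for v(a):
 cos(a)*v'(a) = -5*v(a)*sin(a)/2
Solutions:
 v(a) = C1*cos(a)^(5/2)


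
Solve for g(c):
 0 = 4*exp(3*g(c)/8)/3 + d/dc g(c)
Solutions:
 g(c) = 8*log((-1 - sqrt(3)*I)*(1/(C1 + 4*c))^(1/3))
 g(c) = 8*log((-1 + sqrt(3)*I)*(1/(C1 + 4*c))^(1/3))
 g(c) = 8*log(1/(C1 + 4*c))/3 + 8*log(2)


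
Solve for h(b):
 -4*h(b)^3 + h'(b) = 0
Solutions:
 h(b) = -sqrt(2)*sqrt(-1/(C1 + 4*b))/2
 h(b) = sqrt(2)*sqrt(-1/(C1 + 4*b))/2


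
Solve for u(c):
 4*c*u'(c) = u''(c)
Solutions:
 u(c) = C1 + C2*erfi(sqrt(2)*c)


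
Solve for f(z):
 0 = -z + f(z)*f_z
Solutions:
 f(z) = -sqrt(C1 + z^2)
 f(z) = sqrt(C1 + z^2)


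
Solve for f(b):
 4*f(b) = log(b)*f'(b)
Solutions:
 f(b) = C1*exp(4*li(b))


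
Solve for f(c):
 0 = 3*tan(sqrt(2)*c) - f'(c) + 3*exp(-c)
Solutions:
 f(c) = C1 + 3*sqrt(2)*log(tan(sqrt(2)*c)^2 + 1)/4 - 3*exp(-c)


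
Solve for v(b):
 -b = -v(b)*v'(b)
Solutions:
 v(b) = -sqrt(C1 + b^2)
 v(b) = sqrt(C1 + b^2)


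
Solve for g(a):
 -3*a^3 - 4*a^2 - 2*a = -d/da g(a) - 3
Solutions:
 g(a) = C1 + 3*a^4/4 + 4*a^3/3 + a^2 - 3*a


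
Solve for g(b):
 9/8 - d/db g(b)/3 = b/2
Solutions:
 g(b) = C1 - 3*b^2/4 + 27*b/8


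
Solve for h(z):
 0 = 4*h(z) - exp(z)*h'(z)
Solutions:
 h(z) = C1*exp(-4*exp(-z))


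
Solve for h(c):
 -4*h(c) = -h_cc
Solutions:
 h(c) = C1*exp(-2*c) + C2*exp(2*c)


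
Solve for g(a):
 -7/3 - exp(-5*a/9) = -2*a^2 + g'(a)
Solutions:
 g(a) = C1 + 2*a^3/3 - 7*a/3 + 9*exp(-5*a/9)/5


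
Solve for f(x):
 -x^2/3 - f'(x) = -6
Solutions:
 f(x) = C1 - x^3/9 + 6*x


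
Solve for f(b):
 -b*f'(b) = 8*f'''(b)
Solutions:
 f(b) = C1 + Integral(C2*airyai(-b/2) + C3*airybi(-b/2), b)


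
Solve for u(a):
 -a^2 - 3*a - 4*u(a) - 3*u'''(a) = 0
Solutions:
 u(a) = C3*exp(-6^(2/3)*a/3) - a^2/4 - 3*a/4 + (C1*sin(2^(2/3)*3^(1/6)*a/2) + C2*cos(2^(2/3)*3^(1/6)*a/2))*exp(6^(2/3)*a/6)


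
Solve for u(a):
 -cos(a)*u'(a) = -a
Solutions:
 u(a) = C1 + Integral(a/cos(a), a)


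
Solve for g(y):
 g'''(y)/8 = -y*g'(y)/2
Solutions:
 g(y) = C1 + Integral(C2*airyai(-2^(2/3)*y) + C3*airybi(-2^(2/3)*y), y)


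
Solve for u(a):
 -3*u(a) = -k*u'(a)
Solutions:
 u(a) = C1*exp(3*a/k)


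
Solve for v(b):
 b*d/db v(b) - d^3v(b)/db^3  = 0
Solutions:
 v(b) = C1 + Integral(C2*airyai(b) + C3*airybi(b), b)


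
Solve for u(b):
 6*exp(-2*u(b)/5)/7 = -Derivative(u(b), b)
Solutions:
 u(b) = 5*log(-sqrt(C1 - 6*b)) - 5*log(35) + 5*log(70)/2
 u(b) = 5*log(C1 - 6*b)/2 - 5*log(35) + 5*log(70)/2


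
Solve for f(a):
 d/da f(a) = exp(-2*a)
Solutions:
 f(a) = C1 - exp(-2*a)/2


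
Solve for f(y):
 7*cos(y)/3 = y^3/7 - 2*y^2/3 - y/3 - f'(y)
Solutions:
 f(y) = C1 + y^4/28 - 2*y^3/9 - y^2/6 - 7*sin(y)/3


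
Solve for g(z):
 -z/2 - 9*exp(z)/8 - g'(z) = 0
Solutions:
 g(z) = C1 - z^2/4 - 9*exp(z)/8


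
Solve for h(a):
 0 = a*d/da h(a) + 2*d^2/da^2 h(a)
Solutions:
 h(a) = C1 + C2*erf(a/2)


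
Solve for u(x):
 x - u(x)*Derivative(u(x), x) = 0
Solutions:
 u(x) = -sqrt(C1 + x^2)
 u(x) = sqrt(C1 + x^2)


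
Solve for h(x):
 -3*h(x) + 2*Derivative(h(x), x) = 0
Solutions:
 h(x) = C1*exp(3*x/2)


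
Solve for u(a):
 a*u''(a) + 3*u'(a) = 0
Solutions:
 u(a) = C1 + C2/a^2


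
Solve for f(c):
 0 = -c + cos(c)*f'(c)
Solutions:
 f(c) = C1 + Integral(c/cos(c), c)


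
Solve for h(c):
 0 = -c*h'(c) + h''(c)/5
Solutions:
 h(c) = C1 + C2*erfi(sqrt(10)*c/2)


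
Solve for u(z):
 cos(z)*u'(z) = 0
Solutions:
 u(z) = C1


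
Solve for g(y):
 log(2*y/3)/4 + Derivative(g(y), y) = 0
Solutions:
 g(y) = C1 - y*log(y)/4 - y*log(2)/4 + y/4 + y*log(3)/4


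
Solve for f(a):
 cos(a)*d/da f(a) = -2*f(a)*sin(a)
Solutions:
 f(a) = C1*cos(a)^2


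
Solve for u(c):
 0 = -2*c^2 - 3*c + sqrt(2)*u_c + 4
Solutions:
 u(c) = C1 + sqrt(2)*c^3/3 + 3*sqrt(2)*c^2/4 - 2*sqrt(2)*c


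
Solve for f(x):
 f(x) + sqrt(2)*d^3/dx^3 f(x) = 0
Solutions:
 f(x) = C3*exp(-2^(5/6)*x/2) + (C1*sin(2^(5/6)*sqrt(3)*x/4) + C2*cos(2^(5/6)*sqrt(3)*x/4))*exp(2^(5/6)*x/4)


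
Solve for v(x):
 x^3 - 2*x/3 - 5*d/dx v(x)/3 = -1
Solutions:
 v(x) = C1 + 3*x^4/20 - x^2/5 + 3*x/5


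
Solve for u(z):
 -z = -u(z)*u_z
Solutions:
 u(z) = -sqrt(C1 + z^2)
 u(z) = sqrt(C1 + z^2)


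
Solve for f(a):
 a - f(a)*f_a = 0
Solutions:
 f(a) = -sqrt(C1 + a^2)
 f(a) = sqrt(C1 + a^2)


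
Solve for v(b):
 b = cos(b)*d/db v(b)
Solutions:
 v(b) = C1 + Integral(b/cos(b), b)


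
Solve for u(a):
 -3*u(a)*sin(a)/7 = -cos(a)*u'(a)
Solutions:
 u(a) = C1/cos(a)^(3/7)


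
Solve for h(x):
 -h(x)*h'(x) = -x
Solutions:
 h(x) = -sqrt(C1 + x^2)
 h(x) = sqrt(C1 + x^2)


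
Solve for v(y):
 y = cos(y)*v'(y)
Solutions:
 v(y) = C1 + Integral(y/cos(y), y)


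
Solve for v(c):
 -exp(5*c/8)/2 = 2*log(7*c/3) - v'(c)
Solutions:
 v(c) = C1 + 2*c*log(c) + 2*c*(-log(3) - 1 + log(7)) + 4*exp(5*c/8)/5


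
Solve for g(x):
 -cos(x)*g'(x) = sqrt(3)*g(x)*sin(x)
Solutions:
 g(x) = C1*cos(x)^(sqrt(3))


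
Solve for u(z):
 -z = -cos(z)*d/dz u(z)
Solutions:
 u(z) = C1 + Integral(z/cos(z), z)


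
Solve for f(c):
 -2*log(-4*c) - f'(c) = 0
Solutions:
 f(c) = C1 - 2*c*log(-c) + 2*c*(1 - 2*log(2))


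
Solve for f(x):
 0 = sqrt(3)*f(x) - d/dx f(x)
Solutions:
 f(x) = C1*exp(sqrt(3)*x)


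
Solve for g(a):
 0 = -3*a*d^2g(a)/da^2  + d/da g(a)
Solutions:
 g(a) = C1 + C2*a^(4/3)


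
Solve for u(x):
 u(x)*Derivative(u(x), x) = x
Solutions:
 u(x) = -sqrt(C1 + x^2)
 u(x) = sqrt(C1 + x^2)


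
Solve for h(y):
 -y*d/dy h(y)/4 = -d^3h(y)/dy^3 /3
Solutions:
 h(y) = C1 + Integral(C2*airyai(6^(1/3)*y/2) + C3*airybi(6^(1/3)*y/2), y)


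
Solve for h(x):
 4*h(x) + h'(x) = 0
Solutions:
 h(x) = C1*exp(-4*x)


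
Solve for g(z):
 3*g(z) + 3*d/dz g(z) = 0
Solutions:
 g(z) = C1*exp(-z)


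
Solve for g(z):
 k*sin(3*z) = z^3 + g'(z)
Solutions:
 g(z) = C1 - k*cos(3*z)/3 - z^4/4


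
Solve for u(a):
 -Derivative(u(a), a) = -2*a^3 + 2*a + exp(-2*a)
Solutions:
 u(a) = C1 + a^4/2 - a^2 + exp(-2*a)/2


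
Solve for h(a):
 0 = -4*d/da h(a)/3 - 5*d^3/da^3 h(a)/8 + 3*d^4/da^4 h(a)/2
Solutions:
 h(a) = C1 + C2*exp(a*(-(144*sqrt(20986) + 20861)^(1/3) - 25/(144*sqrt(20986) + 20861)^(1/3) + 10)/72)*sin(sqrt(3)*a*(-(144*sqrt(20986) + 20861)^(1/3) + 25/(144*sqrt(20986) + 20861)^(1/3))/72) + C3*exp(a*(-(144*sqrt(20986) + 20861)^(1/3) - 25/(144*sqrt(20986) + 20861)^(1/3) + 10)/72)*cos(sqrt(3)*a*(-(144*sqrt(20986) + 20861)^(1/3) + 25/(144*sqrt(20986) + 20861)^(1/3))/72) + C4*exp(a*(25/(144*sqrt(20986) + 20861)^(1/3) + 5 + (144*sqrt(20986) + 20861)^(1/3))/36)


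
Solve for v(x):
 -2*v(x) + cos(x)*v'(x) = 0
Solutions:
 v(x) = C1*(sin(x) + 1)/(sin(x) - 1)


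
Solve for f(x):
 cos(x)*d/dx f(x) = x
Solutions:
 f(x) = C1 + Integral(x/cos(x), x)


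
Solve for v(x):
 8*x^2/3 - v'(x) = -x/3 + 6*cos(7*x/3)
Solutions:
 v(x) = C1 + 8*x^3/9 + x^2/6 - 18*sin(7*x/3)/7


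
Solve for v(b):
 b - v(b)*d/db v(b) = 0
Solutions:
 v(b) = -sqrt(C1 + b^2)
 v(b) = sqrt(C1 + b^2)


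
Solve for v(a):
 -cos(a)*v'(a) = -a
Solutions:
 v(a) = C1 + Integral(a/cos(a), a)


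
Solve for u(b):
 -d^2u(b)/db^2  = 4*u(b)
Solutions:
 u(b) = C1*sin(2*b) + C2*cos(2*b)


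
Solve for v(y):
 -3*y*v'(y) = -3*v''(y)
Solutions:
 v(y) = C1 + C2*erfi(sqrt(2)*y/2)


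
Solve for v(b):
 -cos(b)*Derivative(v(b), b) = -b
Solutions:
 v(b) = C1 + Integral(b/cos(b), b)


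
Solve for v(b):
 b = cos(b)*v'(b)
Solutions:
 v(b) = C1 + Integral(b/cos(b), b)


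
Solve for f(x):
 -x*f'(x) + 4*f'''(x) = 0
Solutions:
 f(x) = C1 + Integral(C2*airyai(2^(1/3)*x/2) + C3*airybi(2^(1/3)*x/2), x)


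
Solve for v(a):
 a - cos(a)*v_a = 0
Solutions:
 v(a) = C1 + Integral(a/cos(a), a)


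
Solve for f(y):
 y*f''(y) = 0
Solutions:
 f(y) = C1 + C2*y


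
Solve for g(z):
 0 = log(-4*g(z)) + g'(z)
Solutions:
 Integral(1/(log(-_y) + 2*log(2)), (_y, g(z))) = C1 - z


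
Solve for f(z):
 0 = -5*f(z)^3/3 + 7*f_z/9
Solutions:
 f(z) = -sqrt(14)*sqrt(-1/(C1 + 15*z))/2
 f(z) = sqrt(14)*sqrt(-1/(C1 + 15*z))/2


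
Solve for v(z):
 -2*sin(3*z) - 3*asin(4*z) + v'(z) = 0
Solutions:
 v(z) = C1 + 3*z*asin(4*z) + 3*sqrt(1 - 16*z^2)/4 - 2*cos(3*z)/3


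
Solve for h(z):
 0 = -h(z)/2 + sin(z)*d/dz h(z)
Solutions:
 h(z) = C1*(cos(z) - 1)^(1/4)/(cos(z) + 1)^(1/4)


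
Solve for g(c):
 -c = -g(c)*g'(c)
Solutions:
 g(c) = -sqrt(C1 + c^2)
 g(c) = sqrt(C1 + c^2)


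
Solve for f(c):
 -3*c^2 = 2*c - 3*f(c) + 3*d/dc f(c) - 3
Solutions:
 f(c) = C1*exp(c) + c^2 + 8*c/3 + 5/3


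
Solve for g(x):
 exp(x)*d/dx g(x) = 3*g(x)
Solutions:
 g(x) = C1*exp(-3*exp(-x))


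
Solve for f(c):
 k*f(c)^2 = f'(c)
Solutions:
 f(c) = -1/(C1 + c*k)


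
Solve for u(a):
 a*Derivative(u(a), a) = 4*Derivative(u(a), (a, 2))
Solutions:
 u(a) = C1 + C2*erfi(sqrt(2)*a/4)


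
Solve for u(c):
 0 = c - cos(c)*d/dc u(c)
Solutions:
 u(c) = C1 + Integral(c/cos(c), c)


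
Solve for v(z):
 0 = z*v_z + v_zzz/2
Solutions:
 v(z) = C1 + Integral(C2*airyai(-2^(1/3)*z) + C3*airybi(-2^(1/3)*z), z)


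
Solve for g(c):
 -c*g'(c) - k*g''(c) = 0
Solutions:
 g(c) = C1 + C2*sqrt(k)*erf(sqrt(2)*c*sqrt(1/k)/2)


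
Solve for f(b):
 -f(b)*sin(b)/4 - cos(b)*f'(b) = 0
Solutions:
 f(b) = C1*cos(b)^(1/4)


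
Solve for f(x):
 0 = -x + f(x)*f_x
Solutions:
 f(x) = -sqrt(C1 + x^2)
 f(x) = sqrt(C1 + x^2)


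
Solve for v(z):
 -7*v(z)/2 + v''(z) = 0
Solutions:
 v(z) = C1*exp(-sqrt(14)*z/2) + C2*exp(sqrt(14)*z/2)


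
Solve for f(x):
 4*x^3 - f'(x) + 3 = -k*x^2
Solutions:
 f(x) = C1 + k*x^3/3 + x^4 + 3*x


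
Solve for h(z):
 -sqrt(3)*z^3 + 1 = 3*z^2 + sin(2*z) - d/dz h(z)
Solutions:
 h(z) = C1 + sqrt(3)*z^4/4 + z^3 - z - cos(2*z)/2


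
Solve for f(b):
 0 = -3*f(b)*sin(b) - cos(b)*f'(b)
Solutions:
 f(b) = C1*cos(b)^3


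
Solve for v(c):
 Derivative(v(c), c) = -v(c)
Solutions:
 v(c) = C1*exp(-c)


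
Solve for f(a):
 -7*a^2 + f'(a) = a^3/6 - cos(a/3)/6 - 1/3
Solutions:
 f(a) = C1 + a^4/24 + 7*a^3/3 - a/3 - sin(a/3)/2


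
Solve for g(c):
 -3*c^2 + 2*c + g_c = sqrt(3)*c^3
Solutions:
 g(c) = C1 + sqrt(3)*c^4/4 + c^3 - c^2


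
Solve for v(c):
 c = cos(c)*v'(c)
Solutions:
 v(c) = C1 + Integral(c/cos(c), c)


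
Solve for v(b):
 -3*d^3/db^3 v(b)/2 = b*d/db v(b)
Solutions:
 v(b) = C1 + Integral(C2*airyai(-2^(1/3)*3^(2/3)*b/3) + C3*airybi(-2^(1/3)*3^(2/3)*b/3), b)


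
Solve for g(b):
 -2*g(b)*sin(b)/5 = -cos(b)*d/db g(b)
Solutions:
 g(b) = C1/cos(b)^(2/5)


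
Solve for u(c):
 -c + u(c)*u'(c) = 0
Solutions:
 u(c) = -sqrt(C1 + c^2)
 u(c) = sqrt(C1 + c^2)


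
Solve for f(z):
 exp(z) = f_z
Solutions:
 f(z) = C1 + exp(z)


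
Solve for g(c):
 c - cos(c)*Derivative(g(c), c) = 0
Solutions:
 g(c) = C1 + Integral(c/cos(c), c)


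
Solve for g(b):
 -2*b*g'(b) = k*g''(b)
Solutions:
 g(b) = C1 + C2*sqrt(k)*erf(b*sqrt(1/k))


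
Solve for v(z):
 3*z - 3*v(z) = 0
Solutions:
 v(z) = z


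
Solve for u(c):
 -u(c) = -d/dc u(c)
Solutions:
 u(c) = C1*exp(c)


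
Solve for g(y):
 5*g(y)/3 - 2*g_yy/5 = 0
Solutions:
 g(y) = C1*exp(-5*sqrt(6)*y/6) + C2*exp(5*sqrt(6)*y/6)


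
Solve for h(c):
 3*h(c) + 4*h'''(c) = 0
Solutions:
 h(c) = C3*exp(-6^(1/3)*c/2) + (C1*sin(2^(1/3)*3^(5/6)*c/4) + C2*cos(2^(1/3)*3^(5/6)*c/4))*exp(6^(1/3)*c/4)


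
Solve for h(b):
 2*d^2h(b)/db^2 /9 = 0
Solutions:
 h(b) = C1 + C2*b


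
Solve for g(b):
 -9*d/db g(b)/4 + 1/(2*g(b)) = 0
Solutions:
 g(b) = -sqrt(C1 + 4*b)/3
 g(b) = sqrt(C1 + 4*b)/3


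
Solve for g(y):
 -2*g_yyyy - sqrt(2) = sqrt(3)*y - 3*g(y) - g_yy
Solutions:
 g(y) = C1*exp(-sqrt(6)*y/2) + C2*exp(sqrt(6)*y/2) + C3*sin(y) + C4*cos(y) + sqrt(3)*y/3 + sqrt(2)/3


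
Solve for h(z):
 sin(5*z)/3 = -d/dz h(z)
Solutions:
 h(z) = C1 + cos(5*z)/15


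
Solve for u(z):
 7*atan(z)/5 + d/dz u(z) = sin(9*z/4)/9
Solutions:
 u(z) = C1 - 7*z*atan(z)/5 + 7*log(z^2 + 1)/10 - 4*cos(9*z/4)/81


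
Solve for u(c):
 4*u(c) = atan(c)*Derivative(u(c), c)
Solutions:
 u(c) = C1*exp(4*Integral(1/atan(c), c))


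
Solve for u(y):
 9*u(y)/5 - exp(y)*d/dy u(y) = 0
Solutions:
 u(y) = C1*exp(-9*exp(-y)/5)


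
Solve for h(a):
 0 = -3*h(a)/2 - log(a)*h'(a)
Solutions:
 h(a) = C1*exp(-3*li(a)/2)


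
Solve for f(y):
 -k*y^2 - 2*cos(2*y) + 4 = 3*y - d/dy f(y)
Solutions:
 f(y) = C1 + k*y^3/3 + 3*y^2/2 - 4*y + sin(2*y)


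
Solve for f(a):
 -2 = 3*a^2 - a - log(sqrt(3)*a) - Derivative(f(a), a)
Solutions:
 f(a) = C1 + a^3 - a^2/2 - a*log(a) - a*log(3)/2 + 3*a


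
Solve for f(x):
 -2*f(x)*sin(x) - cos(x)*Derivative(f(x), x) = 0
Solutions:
 f(x) = C1*cos(x)^2


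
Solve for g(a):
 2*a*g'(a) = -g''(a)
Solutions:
 g(a) = C1 + C2*erf(a)


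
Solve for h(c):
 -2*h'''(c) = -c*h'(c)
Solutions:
 h(c) = C1 + Integral(C2*airyai(2^(2/3)*c/2) + C3*airybi(2^(2/3)*c/2), c)


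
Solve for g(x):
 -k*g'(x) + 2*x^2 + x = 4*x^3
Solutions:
 g(x) = C1 - x^4/k + 2*x^3/(3*k) + x^2/(2*k)


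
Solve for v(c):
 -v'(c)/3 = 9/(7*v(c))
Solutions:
 v(c) = -sqrt(C1 - 378*c)/7
 v(c) = sqrt(C1 - 378*c)/7


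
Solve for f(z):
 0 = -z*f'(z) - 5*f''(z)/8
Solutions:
 f(z) = C1 + C2*erf(2*sqrt(5)*z/5)


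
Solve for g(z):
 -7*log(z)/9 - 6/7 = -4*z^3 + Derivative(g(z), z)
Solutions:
 g(z) = C1 + z^4 - 7*z*log(z)/9 - 5*z/63


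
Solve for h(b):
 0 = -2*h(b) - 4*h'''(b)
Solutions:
 h(b) = C3*exp(-2^(2/3)*b/2) + (C1*sin(2^(2/3)*sqrt(3)*b/4) + C2*cos(2^(2/3)*sqrt(3)*b/4))*exp(2^(2/3)*b/4)


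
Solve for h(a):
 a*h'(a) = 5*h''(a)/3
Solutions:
 h(a) = C1 + C2*erfi(sqrt(30)*a/10)


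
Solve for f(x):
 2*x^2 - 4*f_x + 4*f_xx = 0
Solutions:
 f(x) = C1 + C2*exp(x) + x^3/6 + x^2/2 + x


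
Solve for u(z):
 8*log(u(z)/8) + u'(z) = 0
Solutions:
 -Integral(1/(-log(_y) + 3*log(2)), (_y, u(z)))/8 = C1 - z


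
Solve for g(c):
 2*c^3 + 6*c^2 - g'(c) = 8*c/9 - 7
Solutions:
 g(c) = C1 + c^4/2 + 2*c^3 - 4*c^2/9 + 7*c


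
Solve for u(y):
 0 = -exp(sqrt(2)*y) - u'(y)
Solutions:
 u(y) = C1 - sqrt(2)*exp(sqrt(2)*y)/2


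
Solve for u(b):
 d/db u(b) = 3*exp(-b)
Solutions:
 u(b) = C1 - 3*exp(-b)


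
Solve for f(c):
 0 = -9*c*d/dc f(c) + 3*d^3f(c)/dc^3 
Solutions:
 f(c) = C1 + Integral(C2*airyai(3^(1/3)*c) + C3*airybi(3^(1/3)*c), c)


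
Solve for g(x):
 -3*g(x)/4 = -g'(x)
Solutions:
 g(x) = C1*exp(3*x/4)


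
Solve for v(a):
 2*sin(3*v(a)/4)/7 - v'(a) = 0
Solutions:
 -2*a/7 + 2*log(cos(3*v(a)/4) - 1)/3 - 2*log(cos(3*v(a)/4) + 1)/3 = C1


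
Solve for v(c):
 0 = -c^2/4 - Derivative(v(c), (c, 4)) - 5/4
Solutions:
 v(c) = C1 + C2*c + C3*c^2 + C4*c^3 - c^6/1440 - 5*c^4/96


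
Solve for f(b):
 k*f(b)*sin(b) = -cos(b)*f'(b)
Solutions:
 f(b) = C1*exp(k*log(cos(b)))


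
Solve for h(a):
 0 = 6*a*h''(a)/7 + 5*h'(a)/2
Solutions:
 h(a) = C1 + C2/a^(23/12)


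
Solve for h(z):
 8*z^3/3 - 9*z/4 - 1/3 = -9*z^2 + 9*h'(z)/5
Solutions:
 h(z) = C1 + 10*z^4/27 + 5*z^3/3 - 5*z^2/8 - 5*z/27


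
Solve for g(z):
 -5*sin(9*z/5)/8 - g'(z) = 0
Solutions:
 g(z) = C1 + 25*cos(9*z/5)/72


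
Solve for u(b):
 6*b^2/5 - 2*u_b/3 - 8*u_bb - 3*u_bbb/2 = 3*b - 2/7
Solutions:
 u(b) = C1 + C2*exp(2*b*(-4 + sqrt(15))/3) + C3*exp(-2*b*(sqrt(15) + 4)/3) + 3*b^3/5 - 477*b^2/20 + 39531*b/70


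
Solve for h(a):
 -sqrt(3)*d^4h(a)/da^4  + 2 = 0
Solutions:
 h(a) = C1 + C2*a + C3*a^2 + C4*a^3 + sqrt(3)*a^4/36


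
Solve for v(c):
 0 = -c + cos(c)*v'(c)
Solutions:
 v(c) = C1 + Integral(c/cos(c), c)


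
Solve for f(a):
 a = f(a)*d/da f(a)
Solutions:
 f(a) = -sqrt(C1 + a^2)
 f(a) = sqrt(C1 + a^2)


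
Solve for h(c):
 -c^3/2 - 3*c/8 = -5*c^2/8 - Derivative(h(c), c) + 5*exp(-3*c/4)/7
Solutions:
 h(c) = C1 + c^4/8 - 5*c^3/24 + 3*c^2/16 - 20*exp(-3*c/4)/21


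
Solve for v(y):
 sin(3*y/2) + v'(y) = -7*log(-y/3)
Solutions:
 v(y) = C1 - 7*y*log(-y) + 7*y + 7*y*log(3) + 2*cos(3*y/2)/3


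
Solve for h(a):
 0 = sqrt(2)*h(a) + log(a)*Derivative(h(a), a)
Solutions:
 h(a) = C1*exp(-sqrt(2)*li(a))


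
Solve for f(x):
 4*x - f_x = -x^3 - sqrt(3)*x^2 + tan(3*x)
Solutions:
 f(x) = C1 + x^4/4 + sqrt(3)*x^3/3 + 2*x^2 + log(cos(3*x))/3


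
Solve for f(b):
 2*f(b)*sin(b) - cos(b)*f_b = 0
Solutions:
 f(b) = C1/cos(b)^2


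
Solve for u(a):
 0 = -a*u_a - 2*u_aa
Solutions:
 u(a) = C1 + C2*erf(a/2)


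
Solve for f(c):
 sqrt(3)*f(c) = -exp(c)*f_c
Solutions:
 f(c) = C1*exp(sqrt(3)*exp(-c))


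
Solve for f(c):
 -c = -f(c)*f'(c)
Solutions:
 f(c) = -sqrt(C1 + c^2)
 f(c) = sqrt(C1 + c^2)


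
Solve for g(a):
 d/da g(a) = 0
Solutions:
 g(a) = C1


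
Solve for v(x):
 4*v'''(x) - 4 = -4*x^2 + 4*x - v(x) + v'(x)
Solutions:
 v(x) = C1*exp(3^(1/3)*x*(3^(1/3)/(sqrt(78) + 9)^(1/3) + (sqrt(78) + 9)^(1/3))/12)*sin(3^(1/6)*x*(-3^(2/3)*(sqrt(78) + 9)^(1/3) + 3/(sqrt(78) + 9)^(1/3))/12) + C2*exp(3^(1/3)*x*(3^(1/3)/(sqrt(78) + 9)^(1/3) + (sqrt(78) + 9)^(1/3))/12)*cos(3^(1/6)*x*(-3^(2/3)*(sqrt(78) + 9)^(1/3) + 3/(sqrt(78) + 9)^(1/3))/12) + C3*exp(-3^(1/3)*x*(3^(1/3)/(sqrt(78) + 9)^(1/3) + (sqrt(78) + 9)^(1/3))/6) - 4*x^2 - 4*x


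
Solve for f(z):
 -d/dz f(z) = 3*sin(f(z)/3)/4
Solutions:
 3*z/4 + 3*log(cos(f(z)/3) - 1)/2 - 3*log(cos(f(z)/3) + 1)/2 = C1


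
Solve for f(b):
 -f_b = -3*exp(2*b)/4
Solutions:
 f(b) = C1 + 3*exp(2*b)/8


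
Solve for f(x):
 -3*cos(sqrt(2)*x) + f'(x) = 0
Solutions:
 f(x) = C1 + 3*sqrt(2)*sin(sqrt(2)*x)/2


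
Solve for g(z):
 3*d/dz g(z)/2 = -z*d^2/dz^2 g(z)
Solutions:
 g(z) = C1 + C2/sqrt(z)


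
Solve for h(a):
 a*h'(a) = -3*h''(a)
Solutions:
 h(a) = C1 + C2*erf(sqrt(6)*a/6)


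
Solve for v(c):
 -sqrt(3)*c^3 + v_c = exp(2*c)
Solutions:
 v(c) = C1 + sqrt(3)*c^4/4 + exp(2*c)/2


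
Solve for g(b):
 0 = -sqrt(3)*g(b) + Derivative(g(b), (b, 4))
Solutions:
 g(b) = C1*exp(-3^(1/8)*b) + C2*exp(3^(1/8)*b) + C3*sin(3^(1/8)*b) + C4*cos(3^(1/8)*b)


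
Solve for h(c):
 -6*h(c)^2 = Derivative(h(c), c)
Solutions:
 h(c) = 1/(C1 + 6*c)


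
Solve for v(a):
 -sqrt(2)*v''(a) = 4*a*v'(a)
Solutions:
 v(a) = C1 + C2*erf(2^(1/4)*a)


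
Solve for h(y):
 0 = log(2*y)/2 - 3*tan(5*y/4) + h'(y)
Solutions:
 h(y) = C1 - y*log(y)/2 - y*log(2)/2 + y/2 - 12*log(cos(5*y/4))/5


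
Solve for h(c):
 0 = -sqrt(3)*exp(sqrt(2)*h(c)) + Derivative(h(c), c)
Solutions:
 h(c) = sqrt(2)*(2*log(-1/(C1 + sqrt(3)*c)) - log(2))/4


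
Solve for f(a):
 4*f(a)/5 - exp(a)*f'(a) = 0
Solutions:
 f(a) = C1*exp(-4*exp(-a)/5)


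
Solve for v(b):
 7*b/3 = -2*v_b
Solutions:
 v(b) = C1 - 7*b^2/12


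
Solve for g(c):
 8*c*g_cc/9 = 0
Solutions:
 g(c) = C1 + C2*c


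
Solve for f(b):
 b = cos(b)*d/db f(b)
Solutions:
 f(b) = C1 + Integral(b/cos(b), b)


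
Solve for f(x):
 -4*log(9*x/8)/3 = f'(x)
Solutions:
 f(x) = C1 - 4*x*log(x)/3 - 8*x*log(3)/3 + 4*x/3 + 4*x*log(2)


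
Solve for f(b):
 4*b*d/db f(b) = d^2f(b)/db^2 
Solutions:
 f(b) = C1 + C2*erfi(sqrt(2)*b)


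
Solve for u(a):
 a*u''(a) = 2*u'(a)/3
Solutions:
 u(a) = C1 + C2*a^(5/3)


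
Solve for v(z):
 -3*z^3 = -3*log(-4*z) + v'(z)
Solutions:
 v(z) = C1 - 3*z^4/4 + 3*z*log(-z) + 3*z*(-1 + 2*log(2))


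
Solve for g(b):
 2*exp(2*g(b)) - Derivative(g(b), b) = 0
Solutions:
 g(b) = log(-sqrt(-1/(C1 + 2*b))) - log(2)/2
 g(b) = log(-1/(C1 + 2*b))/2 - log(2)/2


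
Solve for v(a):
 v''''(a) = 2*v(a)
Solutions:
 v(a) = C1*exp(-2^(1/4)*a) + C2*exp(2^(1/4)*a) + C3*sin(2^(1/4)*a) + C4*cos(2^(1/4)*a)


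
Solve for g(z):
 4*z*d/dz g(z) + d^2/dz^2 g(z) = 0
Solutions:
 g(z) = C1 + C2*erf(sqrt(2)*z)


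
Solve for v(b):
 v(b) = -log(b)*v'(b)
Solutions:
 v(b) = C1*exp(-li(b))


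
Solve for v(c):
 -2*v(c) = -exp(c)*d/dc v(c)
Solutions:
 v(c) = C1*exp(-2*exp(-c))


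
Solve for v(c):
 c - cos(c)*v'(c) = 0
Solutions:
 v(c) = C1 + Integral(c/cos(c), c)


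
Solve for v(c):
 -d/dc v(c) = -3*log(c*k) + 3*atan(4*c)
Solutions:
 v(c) = C1 + 3*c*log(c*k) - 3*c*atan(4*c) - 3*c + 3*log(16*c^2 + 1)/8


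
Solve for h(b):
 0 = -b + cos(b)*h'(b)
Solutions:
 h(b) = C1 + Integral(b/cos(b), b)


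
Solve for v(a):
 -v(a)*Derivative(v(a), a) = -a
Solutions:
 v(a) = -sqrt(C1 + a^2)
 v(a) = sqrt(C1 + a^2)


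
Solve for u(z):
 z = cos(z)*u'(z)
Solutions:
 u(z) = C1 + Integral(z/cos(z), z)


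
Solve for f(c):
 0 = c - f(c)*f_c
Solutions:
 f(c) = -sqrt(C1 + c^2)
 f(c) = sqrt(C1 + c^2)


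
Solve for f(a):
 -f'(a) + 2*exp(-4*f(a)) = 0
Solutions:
 f(a) = log(-I*(C1 + 8*a)^(1/4))
 f(a) = log(I*(C1 + 8*a)^(1/4))
 f(a) = log(-(C1 + 8*a)^(1/4))
 f(a) = log(C1 + 8*a)/4


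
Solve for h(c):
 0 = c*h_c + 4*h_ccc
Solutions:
 h(c) = C1 + Integral(C2*airyai(-2^(1/3)*c/2) + C3*airybi(-2^(1/3)*c/2), c)


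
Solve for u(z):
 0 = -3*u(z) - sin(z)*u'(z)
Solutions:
 u(z) = C1*(cos(z) + 1)^(3/2)/(cos(z) - 1)^(3/2)


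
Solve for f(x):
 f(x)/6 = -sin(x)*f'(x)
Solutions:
 f(x) = C1*(cos(x) + 1)^(1/12)/(cos(x) - 1)^(1/12)


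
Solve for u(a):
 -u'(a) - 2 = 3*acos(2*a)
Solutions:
 u(a) = C1 - 3*a*acos(2*a) - 2*a + 3*sqrt(1 - 4*a^2)/2


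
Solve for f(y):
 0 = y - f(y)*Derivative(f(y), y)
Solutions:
 f(y) = -sqrt(C1 + y^2)
 f(y) = sqrt(C1 + y^2)


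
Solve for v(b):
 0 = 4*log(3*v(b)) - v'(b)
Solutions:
 -Integral(1/(log(_y) + log(3)), (_y, v(b)))/4 = C1 - b


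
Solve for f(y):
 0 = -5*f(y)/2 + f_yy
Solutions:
 f(y) = C1*exp(-sqrt(10)*y/2) + C2*exp(sqrt(10)*y/2)


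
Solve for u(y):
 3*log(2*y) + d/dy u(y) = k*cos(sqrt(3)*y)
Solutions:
 u(y) = C1 + sqrt(3)*k*sin(sqrt(3)*y)/3 - 3*y*log(y) - 3*y*log(2) + 3*y


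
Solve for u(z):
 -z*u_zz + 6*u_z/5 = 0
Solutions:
 u(z) = C1 + C2*z^(11/5)


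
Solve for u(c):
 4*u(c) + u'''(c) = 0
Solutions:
 u(c) = C3*exp(-2^(2/3)*c) + (C1*sin(2^(2/3)*sqrt(3)*c/2) + C2*cos(2^(2/3)*sqrt(3)*c/2))*exp(2^(2/3)*c/2)


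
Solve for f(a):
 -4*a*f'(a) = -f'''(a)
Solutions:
 f(a) = C1 + Integral(C2*airyai(2^(2/3)*a) + C3*airybi(2^(2/3)*a), a)


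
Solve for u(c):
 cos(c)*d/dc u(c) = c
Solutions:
 u(c) = C1 + Integral(c/cos(c), c)


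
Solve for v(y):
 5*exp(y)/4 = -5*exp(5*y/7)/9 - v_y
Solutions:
 v(y) = C1 - 7*exp(5*y/7)/9 - 5*exp(y)/4


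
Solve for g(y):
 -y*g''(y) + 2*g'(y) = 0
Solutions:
 g(y) = C1 + C2*y^3


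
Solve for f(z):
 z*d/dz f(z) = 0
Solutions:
 f(z) = C1


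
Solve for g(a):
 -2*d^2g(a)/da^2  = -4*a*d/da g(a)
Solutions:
 g(a) = C1 + C2*erfi(a)


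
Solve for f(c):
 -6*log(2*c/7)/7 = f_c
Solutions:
 f(c) = C1 - 6*c*log(c)/7 - 6*c*log(2)/7 + 6*c/7 + 6*c*log(7)/7


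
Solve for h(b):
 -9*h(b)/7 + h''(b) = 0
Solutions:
 h(b) = C1*exp(-3*sqrt(7)*b/7) + C2*exp(3*sqrt(7)*b/7)


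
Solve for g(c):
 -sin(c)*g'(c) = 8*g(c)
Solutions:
 g(c) = C1*(cos(c)^4 + 4*cos(c)^3 + 6*cos(c)^2 + 4*cos(c) + 1)/(cos(c)^4 - 4*cos(c)^3 + 6*cos(c)^2 - 4*cos(c) + 1)


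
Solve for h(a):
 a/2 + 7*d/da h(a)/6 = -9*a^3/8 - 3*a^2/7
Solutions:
 h(a) = C1 - 27*a^4/112 - 6*a^3/49 - 3*a^2/14


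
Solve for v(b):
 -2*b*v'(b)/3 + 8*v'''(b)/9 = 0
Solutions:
 v(b) = C1 + Integral(C2*airyai(6^(1/3)*b/2) + C3*airybi(6^(1/3)*b/2), b)


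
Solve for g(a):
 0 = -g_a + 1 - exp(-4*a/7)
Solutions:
 g(a) = C1 + a + 7*exp(-4*a/7)/4


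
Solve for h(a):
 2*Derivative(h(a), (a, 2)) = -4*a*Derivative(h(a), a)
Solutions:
 h(a) = C1 + C2*erf(a)


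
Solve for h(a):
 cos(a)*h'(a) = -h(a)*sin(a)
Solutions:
 h(a) = C1*cos(a)


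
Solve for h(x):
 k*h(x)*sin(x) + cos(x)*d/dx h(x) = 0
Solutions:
 h(x) = C1*exp(k*log(cos(x)))


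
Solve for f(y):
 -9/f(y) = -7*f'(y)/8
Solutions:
 f(y) = -sqrt(C1 + 1008*y)/7
 f(y) = sqrt(C1 + 1008*y)/7


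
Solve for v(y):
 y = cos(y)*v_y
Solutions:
 v(y) = C1 + Integral(y/cos(y), y)


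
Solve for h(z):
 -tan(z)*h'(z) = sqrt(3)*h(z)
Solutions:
 h(z) = C1/sin(z)^(sqrt(3))


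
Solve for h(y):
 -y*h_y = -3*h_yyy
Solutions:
 h(y) = C1 + Integral(C2*airyai(3^(2/3)*y/3) + C3*airybi(3^(2/3)*y/3), y)


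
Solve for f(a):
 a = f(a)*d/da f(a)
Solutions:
 f(a) = -sqrt(C1 + a^2)
 f(a) = sqrt(C1 + a^2)


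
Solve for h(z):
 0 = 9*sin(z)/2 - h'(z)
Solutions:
 h(z) = C1 - 9*cos(z)/2


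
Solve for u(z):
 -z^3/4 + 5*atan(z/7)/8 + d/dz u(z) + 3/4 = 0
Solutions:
 u(z) = C1 + z^4/16 - 5*z*atan(z/7)/8 - 3*z/4 + 35*log(z^2 + 49)/16


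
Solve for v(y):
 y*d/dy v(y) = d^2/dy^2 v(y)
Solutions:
 v(y) = C1 + C2*erfi(sqrt(2)*y/2)


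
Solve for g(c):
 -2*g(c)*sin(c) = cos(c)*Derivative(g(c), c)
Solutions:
 g(c) = C1*cos(c)^2


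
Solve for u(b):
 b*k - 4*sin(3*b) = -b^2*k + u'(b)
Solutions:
 u(b) = C1 + b^3*k/3 + b^2*k/2 + 4*cos(3*b)/3


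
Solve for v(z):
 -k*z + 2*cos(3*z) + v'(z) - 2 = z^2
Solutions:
 v(z) = C1 + k*z^2/2 + z^3/3 + 2*z - 2*sin(3*z)/3


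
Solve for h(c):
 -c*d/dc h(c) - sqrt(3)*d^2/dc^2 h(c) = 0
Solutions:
 h(c) = C1 + C2*erf(sqrt(2)*3^(3/4)*c/6)


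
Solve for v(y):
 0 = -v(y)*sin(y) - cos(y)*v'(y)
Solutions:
 v(y) = C1*cos(y)


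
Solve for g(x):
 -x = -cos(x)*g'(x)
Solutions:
 g(x) = C1 + Integral(x/cos(x), x)


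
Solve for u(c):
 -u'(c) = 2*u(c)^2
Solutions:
 u(c) = 1/(C1 + 2*c)


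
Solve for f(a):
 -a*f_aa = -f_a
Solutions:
 f(a) = C1 + C2*a^2


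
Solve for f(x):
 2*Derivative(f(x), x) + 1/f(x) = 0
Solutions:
 f(x) = -sqrt(C1 - x)
 f(x) = sqrt(C1 - x)


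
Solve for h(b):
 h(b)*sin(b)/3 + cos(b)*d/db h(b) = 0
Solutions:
 h(b) = C1*cos(b)^(1/3)


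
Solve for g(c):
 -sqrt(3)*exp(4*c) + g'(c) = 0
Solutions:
 g(c) = C1 + sqrt(3)*exp(4*c)/4


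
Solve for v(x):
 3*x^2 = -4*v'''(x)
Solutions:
 v(x) = C1 + C2*x + C3*x^2 - x^5/80


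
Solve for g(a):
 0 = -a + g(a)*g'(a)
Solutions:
 g(a) = -sqrt(C1 + a^2)
 g(a) = sqrt(C1 + a^2)


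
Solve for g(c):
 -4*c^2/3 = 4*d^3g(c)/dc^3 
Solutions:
 g(c) = C1 + C2*c + C3*c^2 - c^5/180


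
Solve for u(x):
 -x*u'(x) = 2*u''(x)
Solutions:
 u(x) = C1 + C2*erf(x/2)


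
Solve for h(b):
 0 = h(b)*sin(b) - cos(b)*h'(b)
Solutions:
 h(b) = C1/cos(b)


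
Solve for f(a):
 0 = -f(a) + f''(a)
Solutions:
 f(a) = C1*exp(-a) + C2*exp(a)


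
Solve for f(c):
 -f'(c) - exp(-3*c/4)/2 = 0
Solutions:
 f(c) = C1 + 2*exp(-3*c/4)/3


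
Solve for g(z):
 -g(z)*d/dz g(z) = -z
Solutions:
 g(z) = -sqrt(C1 + z^2)
 g(z) = sqrt(C1 + z^2)


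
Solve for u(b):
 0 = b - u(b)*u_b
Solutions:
 u(b) = -sqrt(C1 + b^2)
 u(b) = sqrt(C1 + b^2)


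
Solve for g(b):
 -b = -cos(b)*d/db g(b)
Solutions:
 g(b) = C1 + Integral(b/cos(b), b)


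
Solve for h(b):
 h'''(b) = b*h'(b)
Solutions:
 h(b) = C1 + Integral(C2*airyai(b) + C3*airybi(b), b)


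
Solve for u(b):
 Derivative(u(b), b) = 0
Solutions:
 u(b) = C1


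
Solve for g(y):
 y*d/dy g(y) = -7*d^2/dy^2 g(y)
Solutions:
 g(y) = C1 + C2*erf(sqrt(14)*y/14)


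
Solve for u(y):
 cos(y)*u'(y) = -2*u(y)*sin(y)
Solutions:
 u(y) = C1*cos(y)^2


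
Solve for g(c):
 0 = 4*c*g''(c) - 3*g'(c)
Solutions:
 g(c) = C1 + C2*c^(7/4)


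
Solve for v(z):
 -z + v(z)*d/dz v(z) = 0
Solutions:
 v(z) = -sqrt(C1 + z^2)
 v(z) = sqrt(C1 + z^2)


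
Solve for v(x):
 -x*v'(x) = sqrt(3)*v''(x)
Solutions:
 v(x) = C1 + C2*erf(sqrt(2)*3^(3/4)*x/6)


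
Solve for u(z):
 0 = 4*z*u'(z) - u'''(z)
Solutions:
 u(z) = C1 + Integral(C2*airyai(2^(2/3)*z) + C3*airybi(2^(2/3)*z), z)


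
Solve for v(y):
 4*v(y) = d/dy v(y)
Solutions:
 v(y) = C1*exp(4*y)


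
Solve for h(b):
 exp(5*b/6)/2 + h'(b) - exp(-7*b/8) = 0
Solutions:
 h(b) = C1 - 3*exp(5*b/6)/5 - 8*exp(-7*b/8)/7


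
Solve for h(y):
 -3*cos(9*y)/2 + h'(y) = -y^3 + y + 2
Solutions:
 h(y) = C1 - y^4/4 + y^2/2 + 2*y + sin(9*y)/6


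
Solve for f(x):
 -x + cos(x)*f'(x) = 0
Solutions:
 f(x) = C1 + Integral(x/cos(x), x)


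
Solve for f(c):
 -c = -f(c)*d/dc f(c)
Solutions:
 f(c) = -sqrt(C1 + c^2)
 f(c) = sqrt(C1 + c^2)


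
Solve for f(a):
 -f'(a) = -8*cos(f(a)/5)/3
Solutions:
 -8*a/3 - 5*log(sin(f(a)/5) - 1)/2 + 5*log(sin(f(a)/5) + 1)/2 = C1


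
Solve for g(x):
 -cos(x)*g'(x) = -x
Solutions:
 g(x) = C1 + Integral(x/cos(x), x)


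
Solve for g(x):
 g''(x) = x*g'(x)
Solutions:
 g(x) = C1 + C2*erfi(sqrt(2)*x/2)


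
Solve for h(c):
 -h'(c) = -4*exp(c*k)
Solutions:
 h(c) = C1 + 4*exp(c*k)/k


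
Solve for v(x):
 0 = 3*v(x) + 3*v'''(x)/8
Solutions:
 v(x) = C3*exp(-2*x) + (C1*sin(sqrt(3)*x) + C2*cos(sqrt(3)*x))*exp(x)


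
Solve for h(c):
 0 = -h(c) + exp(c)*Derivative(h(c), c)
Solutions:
 h(c) = C1*exp(-exp(-c))


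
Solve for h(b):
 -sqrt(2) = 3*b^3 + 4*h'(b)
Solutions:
 h(b) = C1 - 3*b^4/16 - sqrt(2)*b/4


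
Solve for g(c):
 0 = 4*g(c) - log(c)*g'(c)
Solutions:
 g(c) = C1*exp(4*li(c))


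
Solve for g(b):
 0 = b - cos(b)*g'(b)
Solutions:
 g(b) = C1 + Integral(b/cos(b), b)


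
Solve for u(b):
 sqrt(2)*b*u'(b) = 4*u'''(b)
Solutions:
 u(b) = C1 + Integral(C2*airyai(sqrt(2)*b/2) + C3*airybi(sqrt(2)*b/2), b)


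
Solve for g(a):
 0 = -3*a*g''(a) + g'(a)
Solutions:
 g(a) = C1 + C2*a^(4/3)


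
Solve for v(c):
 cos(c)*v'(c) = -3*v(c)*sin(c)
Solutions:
 v(c) = C1*cos(c)^3


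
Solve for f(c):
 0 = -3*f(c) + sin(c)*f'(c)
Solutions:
 f(c) = C1*(cos(c) - 1)^(3/2)/(cos(c) + 1)^(3/2)


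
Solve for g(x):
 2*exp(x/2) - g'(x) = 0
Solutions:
 g(x) = C1 + 4*exp(x/2)


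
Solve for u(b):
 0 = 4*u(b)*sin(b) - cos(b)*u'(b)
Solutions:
 u(b) = C1/cos(b)^4


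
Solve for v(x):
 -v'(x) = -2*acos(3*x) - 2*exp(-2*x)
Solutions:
 v(x) = C1 + 2*x*acos(3*x) - 2*sqrt(1 - 9*x^2)/3 - exp(-2*x)


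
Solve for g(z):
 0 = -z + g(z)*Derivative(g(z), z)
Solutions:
 g(z) = -sqrt(C1 + z^2)
 g(z) = sqrt(C1 + z^2)


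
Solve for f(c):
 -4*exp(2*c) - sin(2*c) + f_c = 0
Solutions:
 f(c) = C1 + 2*exp(2*c) - cos(2*c)/2


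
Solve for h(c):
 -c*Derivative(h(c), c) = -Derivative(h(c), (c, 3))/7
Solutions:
 h(c) = C1 + Integral(C2*airyai(7^(1/3)*c) + C3*airybi(7^(1/3)*c), c)


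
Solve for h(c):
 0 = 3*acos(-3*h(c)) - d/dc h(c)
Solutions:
 Integral(1/acos(-3*_y), (_y, h(c))) = C1 + 3*c


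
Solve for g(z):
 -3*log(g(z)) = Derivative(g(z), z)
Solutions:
 li(g(z)) = C1 - 3*z


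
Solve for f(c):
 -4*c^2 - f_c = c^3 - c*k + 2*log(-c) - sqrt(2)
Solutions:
 f(c) = C1 - c^4/4 - 4*c^3/3 + c^2*k/2 - 2*c*log(-c) + c*(sqrt(2) + 2)


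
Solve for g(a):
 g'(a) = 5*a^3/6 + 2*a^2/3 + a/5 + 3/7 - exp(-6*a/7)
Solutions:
 g(a) = C1 + 5*a^4/24 + 2*a^3/9 + a^2/10 + 3*a/7 + 7*exp(-6*a/7)/6


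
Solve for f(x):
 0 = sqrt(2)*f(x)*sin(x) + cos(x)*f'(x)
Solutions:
 f(x) = C1*cos(x)^(sqrt(2))


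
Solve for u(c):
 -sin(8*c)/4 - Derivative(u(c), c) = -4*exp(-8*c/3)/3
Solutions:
 u(c) = C1 + cos(8*c)/32 - exp(-8*c/3)/2


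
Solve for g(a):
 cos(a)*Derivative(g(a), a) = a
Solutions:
 g(a) = C1 + Integral(a/cos(a), a)


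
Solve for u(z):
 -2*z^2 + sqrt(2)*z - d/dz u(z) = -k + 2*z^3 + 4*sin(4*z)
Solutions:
 u(z) = C1 + k*z - z^4/2 - 2*z^3/3 + sqrt(2)*z^2/2 + cos(4*z)


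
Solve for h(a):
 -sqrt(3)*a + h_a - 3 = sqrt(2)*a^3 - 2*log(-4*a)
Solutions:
 h(a) = C1 + sqrt(2)*a^4/4 + sqrt(3)*a^2/2 - 2*a*log(-a) + a*(5 - 4*log(2))


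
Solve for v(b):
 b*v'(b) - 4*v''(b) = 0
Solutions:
 v(b) = C1 + C2*erfi(sqrt(2)*b/4)


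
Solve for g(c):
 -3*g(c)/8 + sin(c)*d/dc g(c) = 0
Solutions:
 g(c) = C1*(cos(c) - 1)^(3/16)/(cos(c) + 1)^(3/16)


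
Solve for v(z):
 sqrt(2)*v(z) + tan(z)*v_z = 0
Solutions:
 v(z) = C1/sin(z)^(sqrt(2))


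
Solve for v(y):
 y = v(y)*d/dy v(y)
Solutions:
 v(y) = -sqrt(C1 + y^2)
 v(y) = sqrt(C1 + y^2)


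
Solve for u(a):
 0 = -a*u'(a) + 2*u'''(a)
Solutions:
 u(a) = C1 + Integral(C2*airyai(2^(2/3)*a/2) + C3*airybi(2^(2/3)*a/2), a)


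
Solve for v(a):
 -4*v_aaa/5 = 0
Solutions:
 v(a) = C1 + C2*a + C3*a^2


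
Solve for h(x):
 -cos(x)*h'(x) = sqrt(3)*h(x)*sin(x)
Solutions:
 h(x) = C1*cos(x)^(sqrt(3))


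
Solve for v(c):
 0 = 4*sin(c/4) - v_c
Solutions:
 v(c) = C1 - 16*cos(c/4)


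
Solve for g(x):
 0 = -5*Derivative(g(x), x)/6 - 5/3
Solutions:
 g(x) = C1 - 2*x


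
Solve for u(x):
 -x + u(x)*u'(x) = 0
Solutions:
 u(x) = -sqrt(C1 + x^2)
 u(x) = sqrt(C1 + x^2)


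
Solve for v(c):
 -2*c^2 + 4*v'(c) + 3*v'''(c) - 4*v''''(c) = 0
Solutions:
 v(c) = C1 + C2*exp(c*(-(8*sqrt(17) + 33)^(1/3) - 1/(8*sqrt(17) + 33)^(1/3) + 2)/8)*sin(sqrt(3)*c*(-(8*sqrt(17) + 33)^(1/3) + (8*sqrt(17) + 33)^(-1/3))/8) + C3*exp(c*(-(8*sqrt(17) + 33)^(1/3) - 1/(8*sqrt(17) + 33)^(1/3) + 2)/8)*cos(sqrt(3)*c*(-(8*sqrt(17) + 33)^(1/3) + (8*sqrt(17) + 33)^(-1/3))/8) + C4*exp(c*((8*sqrt(17) + 33)^(-1/3) + 1 + (8*sqrt(17) + 33)^(1/3))/4) + c^3/6 - 3*c/4
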